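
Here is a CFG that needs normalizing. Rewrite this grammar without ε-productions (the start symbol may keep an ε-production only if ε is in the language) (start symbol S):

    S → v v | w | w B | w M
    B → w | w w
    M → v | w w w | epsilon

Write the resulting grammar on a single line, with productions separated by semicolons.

Nullable set = {M}.
ε ∉ L(G), so no ε-production is kept.

S → v v | w | w B | w M; B → w | w w; M → v | w w w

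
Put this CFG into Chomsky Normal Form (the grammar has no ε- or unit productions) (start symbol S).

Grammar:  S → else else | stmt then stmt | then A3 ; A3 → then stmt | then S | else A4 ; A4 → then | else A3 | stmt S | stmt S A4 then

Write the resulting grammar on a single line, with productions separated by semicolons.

S → X1 X1 | X2 Y1 | X3 A3; A3 → X3 X2 | X3 S | X1 A4; A4 → then | X1 A3 | X2 S | X2 Y2; X1 → else; X2 → stmt; X3 → then; Y1 → X3 X2; Y2 → S Y3; Y3 → A4 X3

Introduce a nonterminal for each terminal appearing in a rule of length ≥ 2: X1 → else, X2 → stmt, X3 → then.
Binarize each right-hand side of length ≥ 3 by chaining fresh nonterminals (Y1, Y2, …): affected rules were S → X2 X3 X2; A4 → X2 S A4 X3.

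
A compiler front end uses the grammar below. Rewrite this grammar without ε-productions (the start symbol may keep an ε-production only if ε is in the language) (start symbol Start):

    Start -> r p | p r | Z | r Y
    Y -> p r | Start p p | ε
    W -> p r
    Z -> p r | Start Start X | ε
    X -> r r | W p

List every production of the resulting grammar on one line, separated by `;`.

Start -> r p | p r | Z | r Y | r | ε; Y -> p r | Start p p | p p; W -> p r; Z -> p r | Start Start X | Start X | X; X -> r r | W p

Nullable set = {Start, Y, Z}.
ε ∈ L(G) since Start is nullable, so keep Start → ε.
Add the nullable-subset variants: Start → r Y gives r Y | r. Y → Start p p gives Start p p | p p. Z → Start Start X gives Start Start X | Start X | X.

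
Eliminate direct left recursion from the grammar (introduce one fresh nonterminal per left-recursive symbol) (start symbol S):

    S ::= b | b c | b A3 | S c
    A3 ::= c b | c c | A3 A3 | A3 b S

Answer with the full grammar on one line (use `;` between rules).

S, A3 are directly left-recursive.
For S: α = {c}, β = {b, b c, b A3}. Rewrite as S → β S' and S' → α S' | ε.
For A3: α = {A3, b S}, β = {c b, c c}. Rewrite as A3 → β A3' and A3' → α A3' | ε.

S ::= b S' | b c S' | b A3 S'; A3 ::= c b A3' | c c A3'; S' ::= c S' | ε; A3' ::= A3 A3' | b S A3' | ε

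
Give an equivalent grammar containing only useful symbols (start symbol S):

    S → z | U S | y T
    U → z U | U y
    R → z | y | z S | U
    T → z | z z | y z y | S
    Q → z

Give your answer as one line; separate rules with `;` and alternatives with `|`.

S → z | y T; T → z | z z | y z y | S

Generating nonterminals: {Q, R, S, T}.
Reachable from S after that: {S, T}.
Removed useless symbols: {Q, R, U} and every production mentioning them.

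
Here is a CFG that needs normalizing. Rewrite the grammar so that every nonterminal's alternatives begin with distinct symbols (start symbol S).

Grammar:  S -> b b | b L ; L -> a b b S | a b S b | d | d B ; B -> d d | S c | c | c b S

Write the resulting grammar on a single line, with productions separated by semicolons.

S has alternatives sharing prefix 'b': factor to S → b S' with S' → b | L.
L has alternatives sharing prefix 'a b': factor to L → a b L' with L' → b S | S b.
L has alternatives sharing prefix 'd': factor to L → d L'' with L'' → ε | B.
B has alternatives sharing prefix 'c': factor to B → c B' with B' → ε | b S.

S -> b S'; L -> a b L' | d L''; B -> d d | S c | c B'; S' -> b | L; L' -> b S | S b; L'' -> epsilon | B; B' -> epsilon | b S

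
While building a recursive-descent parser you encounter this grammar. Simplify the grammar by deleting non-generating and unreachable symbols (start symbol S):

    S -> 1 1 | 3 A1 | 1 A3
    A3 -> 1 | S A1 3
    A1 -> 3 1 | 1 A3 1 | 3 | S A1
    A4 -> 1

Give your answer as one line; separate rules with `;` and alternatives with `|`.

S -> 1 1 | 3 A1 | 1 A3; A3 -> 1 | S A1 3; A1 -> 3 1 | 1 A3 1 | 3 | S A1

Generating nonterminals: {A1, A3, A4, S}.
Reachable from S after that: {A1, A3, S}.
Removed useless symbols: {A4} and every production mentioning them.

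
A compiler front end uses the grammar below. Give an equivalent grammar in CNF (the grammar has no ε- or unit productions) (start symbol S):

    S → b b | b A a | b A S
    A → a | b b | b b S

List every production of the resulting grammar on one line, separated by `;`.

Introduce a nonterminal for each terminal appearing in a rule of length ≥ 2: X1 → b, X2 → a.
Binarize each right-hand side of length ≥ 3 by chaining fresh nonterminals (Y1, Y2, …): affected rules were S → X1 A X2; S → X1 A S; A → X1 X1 S.

S → X1 X1 | X1 Y1 | X1 Y2; A → a | X1 X1 | X1 Y3; X1 → b; X2 → a; Y1 → A X2; Y2 → A S; Y3 → X1 S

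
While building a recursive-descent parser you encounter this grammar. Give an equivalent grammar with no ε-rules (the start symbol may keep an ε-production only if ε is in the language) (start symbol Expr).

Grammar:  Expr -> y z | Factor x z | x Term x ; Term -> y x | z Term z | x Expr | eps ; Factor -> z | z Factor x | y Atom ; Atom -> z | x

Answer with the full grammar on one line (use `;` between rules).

Expr -> y z | Factor x z | x Term x | x x; Term -> y x | z Term z | z z | x Expr; Factor -> z | z Factor x | y Atom; Atom -> z | x

Nullable set = {Term}.
ε ∉ L(G), so no ε-production is kept.
Add the nullable-subset variants: Expr → x Term x gives x Term x | x x. Term → z Term z gives z Term z | z z.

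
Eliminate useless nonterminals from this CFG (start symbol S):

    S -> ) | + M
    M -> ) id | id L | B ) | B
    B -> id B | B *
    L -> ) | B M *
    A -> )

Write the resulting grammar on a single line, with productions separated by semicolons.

S -> ) | + M; M -> ) id | id L; L -> )

Generating nonterminals: {A, L, M, S}.
Reachable from S after that: {L, M, S}.
Removed useless symbols: {A, B} and every production mentioning them.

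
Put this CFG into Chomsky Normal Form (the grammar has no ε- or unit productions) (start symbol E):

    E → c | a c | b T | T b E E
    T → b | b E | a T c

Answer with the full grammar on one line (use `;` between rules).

E → c | X1 X2 | X3 T | T Y1; T → b | X3 E | X1 Y3; X1 → a; X2 → c; X3 → b; Y1 → X3 Y2; Y2 → E E; Y3 → T X2

Introduce a nonterminal for each terminal appearing in a rule of length ≥ 2: X1 → a, X2 → c, X3 → b.
Binarize each right-hand side of length ≥ 3 by chaining fresh nonterminals (Y1, Y2, …): affected rules were E → T X3 E E; T → X1 T X2.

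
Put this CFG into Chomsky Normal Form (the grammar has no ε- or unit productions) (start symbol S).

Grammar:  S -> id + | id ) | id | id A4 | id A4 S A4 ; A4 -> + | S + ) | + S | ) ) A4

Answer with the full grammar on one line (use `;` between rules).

S -> X1 X2 | X1 X3 | id | X1 A4 | X1 Y1; A4 -> + | S Y3 | X2 S | X3 Y4; X1 -> id; X2 -> +; X3 -> ); Y1 -> A4 Y2; Y2 -> S A4; Y3 -> X2 X3; Y4 -> X3 A4

Introduce a nonterminal for each terminal appearing in a rule of length ≥ 2: X1 → id, X2 → +, X3 → ).
Binarize each right-hand side of length ≥ 3 by chaining fresh nonterminals (Y1, Y2, …): affected rules were S → X1 A4 S A4; A4 → S X2 X3; A4 → X3 X3 A4.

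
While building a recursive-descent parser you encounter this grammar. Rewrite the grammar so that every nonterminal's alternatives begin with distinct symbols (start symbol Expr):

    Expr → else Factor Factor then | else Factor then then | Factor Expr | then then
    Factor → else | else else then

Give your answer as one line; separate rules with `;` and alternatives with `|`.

Expr has alternatives sharing prefix 'else Factor': factor to Expr → else Factor Expr1 with Expr1 → Factor then | then then.
Factor has alternatives sharing prefix 'else': factor to Factor → else Factor1 with Factor1 → ε | else then.

Expr → Factor Expr | then then | else Factor Expr1; Factor → else Factor1; Expr1 → Factor then | then then; Factor1 → epsilon | else then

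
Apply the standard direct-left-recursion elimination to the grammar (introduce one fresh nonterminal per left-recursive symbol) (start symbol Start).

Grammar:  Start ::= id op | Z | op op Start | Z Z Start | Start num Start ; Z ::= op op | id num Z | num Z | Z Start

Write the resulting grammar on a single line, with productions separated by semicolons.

Start, Z are directly left-recursive.
For Start: α = {num Start}, β = {id op, Z, op op Start, Z Z Start}. Rewrite as Start → β Start1 and Start1 → α Start1 | ε.
For Z: α = {Start}, β = {op op, id num Z, num Z}. Rewrite as Z → β Z1 and Z1 → α Z1 | ε.

Start ::= id op Start1 | Z Start1 | op op Start Start1 | Z Z Start Start1; Z ::= op op Z1 | id num Z Z1 | num Z Z1; Start1 ::= num Start Start1 | eps; Z1 ::= Start Z1 | eps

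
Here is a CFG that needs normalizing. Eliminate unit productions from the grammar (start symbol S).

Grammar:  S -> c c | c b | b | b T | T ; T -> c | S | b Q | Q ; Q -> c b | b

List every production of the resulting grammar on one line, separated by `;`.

S -> c c | c b | b | b T | c | b Q; T -> c c | c b | b | b T | c | b Q; Q -> c b | b

Unit pairs: S ⇒* {Q, T}; T ⇒* {Q, S}.
For each unit pair (A, B), copy every non-unit production of B to A, then drop all unit productions.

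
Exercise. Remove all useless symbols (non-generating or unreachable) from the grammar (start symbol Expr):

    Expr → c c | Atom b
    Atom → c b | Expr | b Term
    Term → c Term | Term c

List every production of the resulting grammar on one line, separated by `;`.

Generating nonterminals: {Atom, Expr}.
Reachable from Expr after that: {Atom, Expr}.
Removed useless symbols: {Term} and every production mentioning them.

Expr → c c | Atom b; Atom → c b | Expr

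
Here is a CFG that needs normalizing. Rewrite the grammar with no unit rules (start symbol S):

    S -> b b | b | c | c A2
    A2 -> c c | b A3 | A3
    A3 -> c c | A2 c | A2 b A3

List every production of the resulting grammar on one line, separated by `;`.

Unit pairs: A2 ⇒* {A3}.
For each unit pair (A, B), copy every non-unit production of B to A, then drop all unit productions.

S -> b b | b | c | c A2; A2 -> c c | b A3 | A2 c | A2 b A3; A3 -> c c | A2 c | A2 b A3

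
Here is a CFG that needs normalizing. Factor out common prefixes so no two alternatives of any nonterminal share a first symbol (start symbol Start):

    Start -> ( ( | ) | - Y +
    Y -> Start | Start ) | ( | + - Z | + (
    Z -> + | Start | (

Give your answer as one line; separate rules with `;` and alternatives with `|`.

Start -> ( ( | ) | - Y +; Y -> ( | Start Y1 | + Y2; Z -> + | Start | (; Y1 -> ε | ); Y2 -> - Z | (

Y has alternatives sharing prefix 'Start': factor to Y → Start Y1 with Y1 → ε | ).
Y has alternatives sharing prefix '+': factor to Y → + Y2 with Y2 → - Z | (.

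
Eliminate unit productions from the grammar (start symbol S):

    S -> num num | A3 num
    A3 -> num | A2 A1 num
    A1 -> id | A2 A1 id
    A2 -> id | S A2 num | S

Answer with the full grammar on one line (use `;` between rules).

S -> num num | A3 num; A3 -> num | A2 A1 num; A1 -> id | A2 A1 id; A2 -> id | S A2 num | num num | A3 num

Unit pairs: A2 ⇒* {S}.
For each unit pair (A, B), copy every non-unit production of B to A, then drop all unit productions.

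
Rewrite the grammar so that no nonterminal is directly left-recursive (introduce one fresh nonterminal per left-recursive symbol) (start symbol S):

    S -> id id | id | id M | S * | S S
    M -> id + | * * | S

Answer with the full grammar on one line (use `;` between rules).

S -> id id S' | id S' | id M S'; M -> id + | * * | S; S' -> * S' | S S' | ε

Directly left-recursive nonterminal: S.
For S: α = {*, S}, β = {id id, id, id M}. Rewrite as S → β S' and S' → α S' | ε.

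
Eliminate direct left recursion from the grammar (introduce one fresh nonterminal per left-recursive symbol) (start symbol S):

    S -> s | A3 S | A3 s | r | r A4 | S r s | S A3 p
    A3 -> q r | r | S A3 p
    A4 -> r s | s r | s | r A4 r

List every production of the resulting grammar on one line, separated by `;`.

S -> s S' | A3 S S' | A3 s S' | r S' | r A4 S'; A3 -> q r | r | S A3 p; A4 -> r s | s r | s | r A4 r; S' -> r s S' | A3 p S' | ε

Left recursion appears on S.
For S: α = {r s, A3 p}, β = {s, A3 S, A3 s, r, r A4}. Rewrite as S → β S' and S' → α S' | ε.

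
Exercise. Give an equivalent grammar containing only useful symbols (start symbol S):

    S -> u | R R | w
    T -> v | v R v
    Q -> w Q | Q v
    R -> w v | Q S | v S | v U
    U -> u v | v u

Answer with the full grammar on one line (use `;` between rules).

S -> u | R R | w; R -> w v | v S | v U; U -> u v | v u

Generating nonterminals: {R, S, T, U}.
Reachable from S after that: {R, S, U}.
Removed useless symbols: {Q, T} and every production mentioning them.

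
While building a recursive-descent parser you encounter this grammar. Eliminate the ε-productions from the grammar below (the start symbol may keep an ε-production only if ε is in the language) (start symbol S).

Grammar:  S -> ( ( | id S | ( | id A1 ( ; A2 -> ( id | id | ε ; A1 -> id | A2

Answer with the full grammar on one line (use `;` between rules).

S -> ( ( | id S | ( | id A1 ( | id (; A2 -> ( id | id; A1 -> id | A2

Nullable set = {A1, A2}.
ε ∉ L(G), so no ε-production is kept.
For each production, add variants omitting each subset of nullable occurrences: S → id A1 ( gives id A1 ( | id (.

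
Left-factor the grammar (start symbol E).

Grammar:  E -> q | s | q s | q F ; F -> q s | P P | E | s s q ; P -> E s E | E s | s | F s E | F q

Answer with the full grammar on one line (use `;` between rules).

E has alternatives sharing prefix 'q': factor to E → q E' with E' → ε | s | F.
P has alternatives sharing prefix 'E s': factor to P → E s P' with P' → E | ε.
P has alternatives sharing prefix 'F': factor to P → F P'' with P'' → s E | q.

E -> s | q E'; F -> q s | P P | E | s s q; P -> s | E s P' | F P''; E' -> eps | s | F; P' -> E | eps; P'' -> s E | q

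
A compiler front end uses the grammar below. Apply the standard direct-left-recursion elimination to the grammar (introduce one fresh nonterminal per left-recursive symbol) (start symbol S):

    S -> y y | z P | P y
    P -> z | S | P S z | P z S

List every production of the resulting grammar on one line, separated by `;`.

Left recursion appears on P.
For P: α = {S z, z S}, β = {z, S}. Rewrite as P → β P' and P' → α P' | ε.

S -> y y | z P | P y; P -> z P' | S P'; P' -> S z P' | z S P' | ε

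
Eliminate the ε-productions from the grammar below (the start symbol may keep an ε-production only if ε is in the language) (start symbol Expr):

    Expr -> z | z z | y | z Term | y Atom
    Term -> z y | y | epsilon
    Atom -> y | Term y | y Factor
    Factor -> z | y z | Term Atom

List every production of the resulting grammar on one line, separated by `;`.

Nullable nonterminals: {Term}.
ε ∉ L(G), so no ε-production is kept.
Add the nullable-subset variants: Factor → Term Atom gives Term Atom | Atom.

Expr -> z | z z | y | z Term | y Atom; Term -> z y | y; Atom -> y | Term y | y Factor; Factor -> z | y z | Term Atom | Atom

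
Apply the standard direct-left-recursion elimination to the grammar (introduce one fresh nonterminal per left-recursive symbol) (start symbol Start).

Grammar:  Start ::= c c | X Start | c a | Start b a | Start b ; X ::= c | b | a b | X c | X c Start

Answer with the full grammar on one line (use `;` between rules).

Start, X are directly left-recursive.
For Start: α = {b a, b}, β = {c c, X Start, c a}. Rewrite as Start → β Start1 and Start1 → α Start1 | ε.
For X: α = {c, c Start}, β = {c, b, a b}. Rewrite as X → β X1 and X1 → α X1 | ε.

Start ::= c c Start1 | X Start Start1 | c a Start1; X ::= c X1 | b X1 | a b X1; Start1 ::= b a Start1 | b Start1 | ε; X1 ::= c X1 | c Start X1 | ε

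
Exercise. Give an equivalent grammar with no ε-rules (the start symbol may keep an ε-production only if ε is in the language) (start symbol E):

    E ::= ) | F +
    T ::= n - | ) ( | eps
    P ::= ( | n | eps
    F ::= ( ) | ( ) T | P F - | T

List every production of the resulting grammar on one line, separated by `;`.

E ::= ) | F + | +; T ::= n - | ) (; P ::= ( | n; F ::= ( ) | ( ) T | P F - | P - | F - | - | T

Nullable set = {F, P, T}.
ε ∉ L(G), so no ε-production is kept.
Expand every rule over subsets of its nullable positions: E → F + gives F + | +. F → P F - gives P F - | P - | F - | -.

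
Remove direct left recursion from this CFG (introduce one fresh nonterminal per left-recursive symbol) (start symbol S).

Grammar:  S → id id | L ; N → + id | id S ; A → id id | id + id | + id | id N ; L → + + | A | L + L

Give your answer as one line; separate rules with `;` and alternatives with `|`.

S → id id | L; N → + id | id S; A → id id | id + id | + id | id N; L → + + L' | A L'; L' → + L L' | eps

Left recursion appears on L.
For L: α = {+ L}, β = {+ +, A}. Rewrite as L → β L' and L' → α L' | ε.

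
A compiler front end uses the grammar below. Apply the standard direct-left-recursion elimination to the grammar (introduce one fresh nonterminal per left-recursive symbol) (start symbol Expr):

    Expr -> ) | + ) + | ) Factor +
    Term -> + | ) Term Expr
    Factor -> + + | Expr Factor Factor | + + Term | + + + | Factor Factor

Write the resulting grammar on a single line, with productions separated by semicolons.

Expr -> ) | + ) + | ) Factor +; Term -> + | ) Term Expr; Factor -> + + Factor1 | Expr Factor Factor Factor1 | + + Term Factor1 | + + + Factor1; Factor1 -> Factor Factor1 | ε

Factor is directly left-recursive.
For Factor: α = {Factor}, β = {+ +, Expr Factor Factor, + + Term, + + +}. Rewrite as Factor → β Factor1 and Factor1 → α Factor1 | ε.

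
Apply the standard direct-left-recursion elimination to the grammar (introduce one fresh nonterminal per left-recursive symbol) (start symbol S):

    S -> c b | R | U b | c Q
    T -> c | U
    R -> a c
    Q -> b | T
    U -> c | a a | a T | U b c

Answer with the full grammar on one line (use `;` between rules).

S -> c b | R | U b | c Q; T -> c | U; R -> a c; Q -> b | T; U -> c U' | a a U' | a T U'; U' -> b c U' | ε

Directly left-recursive nonterminal: U.
For U: α = {b c}, β = {c, a a, a T}. Rewrite as U → β U' and U' → α U' | ε.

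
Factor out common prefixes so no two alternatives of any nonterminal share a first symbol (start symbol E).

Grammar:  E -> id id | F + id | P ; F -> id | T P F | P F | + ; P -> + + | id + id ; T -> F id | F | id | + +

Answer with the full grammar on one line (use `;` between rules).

E -> id id | F + id | P; F -> id | T P F | P F | +; P -> + + | id + id; T -> id | + + | F T'; T' -> id | ε

T has alternatives sharing prefix 'F': factor to T → F T' with T' → id | ε.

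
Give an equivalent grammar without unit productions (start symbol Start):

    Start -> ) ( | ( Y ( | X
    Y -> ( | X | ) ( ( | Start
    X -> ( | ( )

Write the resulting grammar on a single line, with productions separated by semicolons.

Start -> ) ( | ( Y ( | ( | ( ); Y -> ) ( | ( Y ( | ( | ( ) | ) ( (; X -> ( | ( )

Unit pairs: Start ⇒* {X}; Y ⇒* {Start, X}.
For every A with A ⇒* B via unit rules, add B's non-unit alternatives to A; then delete every rule of the form X → Y.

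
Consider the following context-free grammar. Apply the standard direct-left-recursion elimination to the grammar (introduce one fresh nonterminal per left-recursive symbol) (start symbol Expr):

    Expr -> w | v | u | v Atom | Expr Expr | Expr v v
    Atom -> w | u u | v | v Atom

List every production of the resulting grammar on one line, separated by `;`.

Expr -> w Expr1 | v Expr1 | u Expr1 | v Atom Expr1; Atom -> w | u u | v | v Atom; Expr1 -> Expr Expr1 | v v Expr1 | ε

Directly left-recursive nonterminal: Expr.
For Expr: α = {Expr, v v}, β = {w, v, u, v Atom}. Rewrite as Expr → β Expr1 and Expr1 → α Expr1 | ε.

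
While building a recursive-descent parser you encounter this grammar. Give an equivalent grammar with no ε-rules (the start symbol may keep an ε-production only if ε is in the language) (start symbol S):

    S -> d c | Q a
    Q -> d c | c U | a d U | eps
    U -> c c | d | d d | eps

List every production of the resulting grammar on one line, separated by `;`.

S -> d c | Q a | a; Q -> d c | c U | c | a d U | a d; U -> c c | d | d d

Nullable nonterminals: {Q, U}.
ε ∉ L(G), so no ε-production is kept.
Add the nullable-subset variants: S → Q a gives Q a | a. Q → c U gives c U | c. Q → a d U gives a d U | a d.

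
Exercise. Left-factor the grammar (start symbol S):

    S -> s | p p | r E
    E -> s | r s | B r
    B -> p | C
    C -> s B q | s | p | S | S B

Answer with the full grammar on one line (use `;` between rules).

C has alternatives sharing prefix 's': factor to C → s C' with C' → B q | ε.
C has alternatives sharing prefix 'S': factor to C → S C'' with C'' → ε | B.

S -> s | p p | r E; E -> s | r s | B r; B -> p | C; C -> p | s C' | S C''; C' -> B q | ε; C'' -> ε | B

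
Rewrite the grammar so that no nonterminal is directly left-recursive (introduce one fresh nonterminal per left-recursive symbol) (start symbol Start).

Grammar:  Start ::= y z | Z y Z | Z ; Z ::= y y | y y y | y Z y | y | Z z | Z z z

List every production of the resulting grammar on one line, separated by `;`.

Left recursion appears on Z.
For Z: α = {z, z z}, β = {y y, y y y, y Z y, y}. Rewrite as Z → β Z1 and Z1 → α Z1 | ε.

Start ::= y z | Z y Z | Z; Z ::= y y Z1 | y y y Z1 | y Z y Z1 | y Z1; Z1 ::= z Z1 | z z Z1 | ε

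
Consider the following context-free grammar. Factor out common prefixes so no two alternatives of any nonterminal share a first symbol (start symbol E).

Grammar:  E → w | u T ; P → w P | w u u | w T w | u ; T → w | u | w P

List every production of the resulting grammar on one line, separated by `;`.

P has alternatives sharing prefix 'w': factor to P → w P' with P' → P | u u | T w.
T has alternatives sharing prefix 'w': factor to T → w T' with T' → ε | P.

E → w | u T; P → u | w P'; T → u | w T'; P' → P | u u | T w; T' → ε | P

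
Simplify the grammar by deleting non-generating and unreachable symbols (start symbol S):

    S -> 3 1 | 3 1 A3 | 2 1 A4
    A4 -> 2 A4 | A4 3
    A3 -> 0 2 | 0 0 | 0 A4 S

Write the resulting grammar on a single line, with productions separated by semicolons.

Generating nonterminals: {A3, S}.
Reachable from S after that: {A3, S}.
Removed useless symbols: {A4} and every production mentioning them.

S -> 3 1 | 3 1 A3; A3 -> 0 2 | 0 0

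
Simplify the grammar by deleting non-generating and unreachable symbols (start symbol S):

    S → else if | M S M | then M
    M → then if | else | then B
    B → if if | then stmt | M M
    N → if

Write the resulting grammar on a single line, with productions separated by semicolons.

Generating nonterminals: {B, M, N, S}.
Reachable from S after that: {B, M, S}.
Removed useless symbols: {N} and every production mentioning them.

S → else if | M S M | then M; M → then if | else | then B; B → if if | then stmt | M M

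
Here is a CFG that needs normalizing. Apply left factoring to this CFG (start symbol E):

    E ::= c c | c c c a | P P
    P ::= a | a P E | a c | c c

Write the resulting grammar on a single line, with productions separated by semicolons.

E has alternatives sharing prefix 'c c': factor to E → c c E' with E' → ε | c a.
P has alternatives sharing prefix 'a': factor to P → a P' with P' → ε | P E | c.

E ::= P P | c c E'; P ::= c c | a P'; E' ::= ε | c a; P' ::= ε | P E | c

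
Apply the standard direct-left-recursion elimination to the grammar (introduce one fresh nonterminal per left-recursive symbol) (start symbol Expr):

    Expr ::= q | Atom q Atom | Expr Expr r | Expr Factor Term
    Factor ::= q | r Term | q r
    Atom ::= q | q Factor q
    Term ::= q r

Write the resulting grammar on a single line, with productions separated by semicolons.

Left recursion appears on Expr.
For Expr: α = {Expr r, Factor Term}, β = {q, Atom q Atom}. Rewrite as Expr → β Expr1 and Expr1 → α Expr1 | ε.

Expr ::= q Expr1 | Atom q Atom Expr1; Factor ::= q | r Term | q r; Atom ::= q | q Factor q; Term ::= q r; Expr1 ::= Expr r Expr1 | Factor Term Expr1 | ε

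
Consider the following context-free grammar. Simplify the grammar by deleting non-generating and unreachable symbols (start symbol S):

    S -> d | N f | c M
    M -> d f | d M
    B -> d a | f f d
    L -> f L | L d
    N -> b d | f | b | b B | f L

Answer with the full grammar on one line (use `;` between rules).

S -> d | N f | c M; M -> d f | d M; B -> d a | f f d; N -> b d | f | b | b B

Generating nonterminals: {B, M, N, S}.
Reachable from S after that: {B, M, N, S}.
Removed useless symbols: {L} and every production mentioning them.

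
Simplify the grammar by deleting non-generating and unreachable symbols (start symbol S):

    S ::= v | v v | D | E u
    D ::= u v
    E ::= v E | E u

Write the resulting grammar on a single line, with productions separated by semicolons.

Generating nonterminals: {D, S}.
Reachable from S after that: {D, S}.
Removed useless symbols: {E} and every production mentioning them.

S ::= v | v v | D; D ::= u v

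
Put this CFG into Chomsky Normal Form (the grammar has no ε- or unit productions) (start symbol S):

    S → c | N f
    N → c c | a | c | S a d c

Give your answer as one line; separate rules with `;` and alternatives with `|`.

S → c | N X1; N → X2 X2 | a | c | S Y1; X1 → f; X2 → c; X3 → a; X4 → d; Y1 → X3 Y2; Y2 → X4 X2

Introduce a nonterminal for each terminal appearing in a rule of length ≥ 2: X1 → f, X2 → c, X3 → a, X4 → d.
Binarize each right-hand side of length ≥ 3 by chaining fresh nonterminals (Y1, Y2, …): affected rules were N → S X3 X4 X2.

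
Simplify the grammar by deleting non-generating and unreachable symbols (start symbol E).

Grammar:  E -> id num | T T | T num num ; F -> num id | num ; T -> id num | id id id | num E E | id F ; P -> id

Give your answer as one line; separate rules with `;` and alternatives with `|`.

E -> id num | T T | T num num; F -> num id | num; T -> id num | id id id | num E E | id F

Generating nonterminals: {E, F, P, T}.
Reachable from E after that: {E, F, T}.
Removed useless symbols: {P} and every production mentioning them.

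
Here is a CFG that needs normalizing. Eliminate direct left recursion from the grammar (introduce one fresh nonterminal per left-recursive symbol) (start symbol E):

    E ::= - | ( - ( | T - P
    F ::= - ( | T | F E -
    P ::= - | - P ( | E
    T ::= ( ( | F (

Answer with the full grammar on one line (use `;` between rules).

Directly left-recursive nonterminal: F.
For F: α = {E -}, β = {- (, T}. Rewrite as F → β F' and F' → α F' | ε.

E ::= - | ( - ( | T - P; F ::= - ( F' | T F'; P ::= - | - P ( | E; T ::= ( ( | F (; F' ::= E - F' | eps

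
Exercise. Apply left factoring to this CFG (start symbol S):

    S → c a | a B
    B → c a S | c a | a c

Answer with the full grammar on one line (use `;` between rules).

B has alternatives sharing prefix 'c a': factor to B → c a B' with B' → S | ε.

S → c a | a B; B → a c | c a B'; B' → S | ε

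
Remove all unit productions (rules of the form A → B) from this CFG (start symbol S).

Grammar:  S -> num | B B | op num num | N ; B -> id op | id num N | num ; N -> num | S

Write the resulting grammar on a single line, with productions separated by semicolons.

S -> num | B B | op num num; B -> id op | id num N | num; N -> num | B B | op num num

Unit pairs: N ⇒* {S}; S ⇒* {N}.
Replace each nonterminal's rules with the union of the non-unit rules of every nonterminal it unit-derives.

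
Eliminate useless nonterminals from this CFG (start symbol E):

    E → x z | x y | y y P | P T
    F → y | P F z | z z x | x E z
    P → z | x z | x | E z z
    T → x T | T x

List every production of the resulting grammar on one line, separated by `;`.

Generating nonterminals: {E, F, P}.
Reachable from E after that: {E, P}.
Removed useless symbols: {F, T} and every production mentioning them.

E → x z | x y | y y P; P → z | x z | x | E z z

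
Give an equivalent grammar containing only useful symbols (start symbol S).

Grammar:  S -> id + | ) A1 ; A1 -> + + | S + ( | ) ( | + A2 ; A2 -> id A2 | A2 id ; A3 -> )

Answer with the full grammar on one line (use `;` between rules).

Generating nonterminals: {A1, A3, S}.
Reachable from S after that: {A1, S}.
Removed useless symbols: {A2, A3} and every production mentioning them.

S -> id + | ) A1; A1 -> + + | S + ( | ) (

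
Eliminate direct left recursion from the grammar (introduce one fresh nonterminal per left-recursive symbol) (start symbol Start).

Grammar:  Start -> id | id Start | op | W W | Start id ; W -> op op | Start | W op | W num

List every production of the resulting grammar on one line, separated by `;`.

Start -> id Start1 | id Start Start1 | op Start1 | W W Start1; W -> op op W1 | Start W1; Start1 -> id Start1 | epsilon; W1 -> op W1 | num W1 | epsilon

Directly left-recursive nonterminals: Start, W.
For Start: α = {id}, β = {id, id Start, op, W W}. Rewrite as Start → β Start1 and Start1 → α Start1 | ε.
For W: α = {op, num}, β = {op op, Start}. Rewrite as W → β W1 and W1 → α W1 | ε.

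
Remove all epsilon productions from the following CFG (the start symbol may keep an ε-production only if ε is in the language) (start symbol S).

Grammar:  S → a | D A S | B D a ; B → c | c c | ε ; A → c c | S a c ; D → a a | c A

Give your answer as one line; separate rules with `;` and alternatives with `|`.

Nullable nonterminals: {B}.
ε ∉ L(G), so no ε-production is kept.
Expand every rule over subsets of its nullable positions: S → B D a gives B D a | D a.

S → a | D A S | B D a | D a; B → c | c c; A → c c | S a c; D → a a | c A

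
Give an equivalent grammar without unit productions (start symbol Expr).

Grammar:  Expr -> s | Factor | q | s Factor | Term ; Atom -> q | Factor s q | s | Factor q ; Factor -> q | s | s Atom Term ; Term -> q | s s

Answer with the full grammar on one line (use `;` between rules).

Expr -> q | s s | s | s Atom Term | s Factor; Atom -> q | Factor s q | s | Factor q; Factor -> q | s | s Atom Term; Term -> q | s s

Unit pairs: Expr ⇒* {Factor, Term}.
Replace each nonterminal's rules with the union of the non-unit rules of every nonterminal it unit-derives.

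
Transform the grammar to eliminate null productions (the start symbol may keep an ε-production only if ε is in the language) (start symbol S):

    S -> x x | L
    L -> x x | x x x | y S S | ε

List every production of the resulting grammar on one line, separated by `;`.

Nullable nonterminals: {L, S}.
ε ∈ L(G) since S is nullable, so keep S → ε.
For each production, add variants omitting each subset of nullable occurrences: L → y S S gives y S S | y S | y.

S -> x x | L | ε; L -> x x | x x x | y S S | y S | y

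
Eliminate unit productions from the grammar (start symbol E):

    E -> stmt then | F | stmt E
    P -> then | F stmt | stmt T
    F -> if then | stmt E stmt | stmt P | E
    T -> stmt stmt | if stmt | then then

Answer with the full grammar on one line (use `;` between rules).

Unit pairs: E ⇒* {F}; F ⇒* {E}.
Replace each nonterminal's rules with the union of the non-unit rules of every nonterminal it unit-derives.

E -> stmt then | stmt E | if then | stmt E stmt | stmt P; P -> then | F stmt | stmt T; F -> stmt then | stmt E | if then | stmt E stmt | stmt P; T -> stmt stmt | if stmt | then then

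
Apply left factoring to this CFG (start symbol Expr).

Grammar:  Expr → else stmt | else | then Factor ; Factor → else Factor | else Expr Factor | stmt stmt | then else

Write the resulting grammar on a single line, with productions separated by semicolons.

Expr → then Factor | else Expr1; Factor → stmt stmt | then else | else Factor1; Expr1 → stmt | ε; Factor1 → Factor | Expr Factor

Expr has alternatives sharing prefix 'else': factor to Expr → else Expr1 with Expr1 → stmt | ε.
Factor has alternatives sharing prefix 'else': factor to Factor → else Factor1 with Factor1 → Factor | Expr Factor.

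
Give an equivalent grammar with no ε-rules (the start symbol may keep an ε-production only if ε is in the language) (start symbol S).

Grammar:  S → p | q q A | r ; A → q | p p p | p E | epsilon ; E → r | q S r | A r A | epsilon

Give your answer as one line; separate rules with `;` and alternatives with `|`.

The nullable symbols are {A, E}.
ε ∉ L(G), so no ε-production is kept.
Add the nullable-subset variants: S → q q A gives q q A | q q. A → p E gives p E | p. E → A r A gives A r A | A r | r A.

S → p | q q A | q q | r; A → q | p p p | p E | p; E → r | q S r | A r A | A r | r A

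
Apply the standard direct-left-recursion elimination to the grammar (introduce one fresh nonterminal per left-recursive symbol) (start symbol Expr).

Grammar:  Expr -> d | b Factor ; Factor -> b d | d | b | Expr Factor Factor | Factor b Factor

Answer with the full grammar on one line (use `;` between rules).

Directly left-recursive nonterminal: Factor.
For Factor: α = {b Factor}, β = {b d, d, b, Expr Factor Factor}. Rewrite as Factor → β Factor1 and Factor1 → α Factor1 | ε.

Expr -> d | b Factor; Factor -> b d Factor1 | d Factor1 | b Factor1 | Expr Factor Factor Factor1; Factor1 -> b Factor Factor1 | ε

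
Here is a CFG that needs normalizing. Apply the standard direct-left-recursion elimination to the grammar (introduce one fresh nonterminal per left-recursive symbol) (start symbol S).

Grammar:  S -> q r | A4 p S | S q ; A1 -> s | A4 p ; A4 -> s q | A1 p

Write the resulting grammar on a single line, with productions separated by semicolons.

S -> q r S' | A4 p S S'; A1 -> s | A4 p; A4 -> s q | A1 p; S' -> q S' | ε

S is directly left-recursive.
For S: α = {q}, β = {q r, A4 p S}. Rewrite as S → β S' and S' → α S' | ε.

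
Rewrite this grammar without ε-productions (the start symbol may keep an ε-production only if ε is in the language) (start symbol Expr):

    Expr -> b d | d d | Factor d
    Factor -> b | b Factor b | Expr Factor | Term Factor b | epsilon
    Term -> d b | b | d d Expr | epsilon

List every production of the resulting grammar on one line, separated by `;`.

Expr -> b d | d d | Factor d | d; Factor -> b | b Factor b | b b | Expr Factor | Expr | Term Factor b | Term b | Factor b; Term -> d b | b | d d Expr

Nullable set = {Factor, Term}.
ε ∉ L(G), so no ε-production is kept.
Add the nullable-subset variants: Expr → Factor d gives Factor d | d. Factor → b Factor b gives b Factor b | b b. Factor → Expr Factor gives Expr Factor | Expr. Factor → Term Factor b gives Term Factor b | Term b | Factor b.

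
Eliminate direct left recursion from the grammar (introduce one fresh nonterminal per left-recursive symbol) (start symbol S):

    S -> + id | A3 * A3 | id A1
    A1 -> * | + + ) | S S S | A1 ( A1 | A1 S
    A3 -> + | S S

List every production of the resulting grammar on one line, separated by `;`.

A1 is directly left-recursive.
For A1: α = {( A1, S}, β = {*, + + ), S S S}. Rewrite as A1 → β A1' and A1' → α A1' | ε.

S -> + id | A3 * A3 | id A1; A1 -> * A1' | + + ) A1' | S S S A1'; A3 -> + | S S; A1' -> ( A1 A1' | S A1' | epsilon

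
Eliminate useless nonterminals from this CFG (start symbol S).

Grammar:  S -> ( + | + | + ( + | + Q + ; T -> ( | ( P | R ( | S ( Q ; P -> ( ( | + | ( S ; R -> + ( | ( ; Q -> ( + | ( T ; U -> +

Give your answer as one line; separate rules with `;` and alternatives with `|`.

Generating nonterminals: {P, Q, R, S, T, U}.
Reachable from S after that: {P, Q, R, S, T}.
Removed useless symbols: {U} and every production mentioning them.

S -> ( + | + | + ( + | + Q +; T -> ( | ( P | R ( | S ( Q; P -> ( ( | + | ( S; R -> + ( | (; Q -> ( + | ( T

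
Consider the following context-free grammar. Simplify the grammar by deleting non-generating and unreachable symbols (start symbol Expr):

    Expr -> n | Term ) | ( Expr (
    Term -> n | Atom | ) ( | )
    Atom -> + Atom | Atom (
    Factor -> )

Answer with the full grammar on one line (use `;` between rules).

Generating nonterminals: {Expr, Factor, Term}.
Reachable from Expr after that: {Expr, Term}.
Removed useless symbols: {Atom, Factor} and every production mentioning them.

Expr -> n | Term ) | ( Expr (; Term -> n | ) ( | )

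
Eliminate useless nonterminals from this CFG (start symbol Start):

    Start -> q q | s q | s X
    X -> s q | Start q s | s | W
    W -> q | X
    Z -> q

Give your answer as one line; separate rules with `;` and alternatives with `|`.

Generating nonterminals: {Start, W, X, Z}.
Reachable from Start after that: {Start, W, X}.
Removed useless symbols: {Z} and every production mentioning them.

Start -> q q | s q | s X; X -> s q | Start q s | s | W; W -> q | X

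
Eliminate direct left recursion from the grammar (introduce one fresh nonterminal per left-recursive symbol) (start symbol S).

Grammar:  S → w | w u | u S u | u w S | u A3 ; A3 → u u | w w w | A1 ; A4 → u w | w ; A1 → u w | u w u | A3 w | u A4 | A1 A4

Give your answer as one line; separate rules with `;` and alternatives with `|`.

Directly left-recursive nonterminal: A1.
For A1: α = {A4}, β = {u w, u w u, A3 w, u A4}. Rewrite as A1 → β A1' and A1' → α A1' | ε.

S → w | w u | u S u | u w S | u A3; A3 → u u | w w w | A1; A4 → u w | w; A1 → u w A1' | u w u A1' | A3 w A1' | u A4 A1'; A1' → A4 A1' | epsilon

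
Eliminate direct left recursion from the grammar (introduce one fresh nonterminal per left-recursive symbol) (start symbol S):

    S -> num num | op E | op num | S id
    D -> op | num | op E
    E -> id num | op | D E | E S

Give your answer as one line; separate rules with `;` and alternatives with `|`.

S -> num num S' | op E S' | op num S'; D -> op | num | op E; E -> id num E' | op E' | D E E'; S' -> id S' | ε; E' -> S E' | ε

Directly left-recursive nonterminals: S, E.
For S: α = {id}, β = {num num, op E, op num}. Rewrite as S → β S' and S' → α S' | ε.
For E: α = {S}, β = {id num, op, D E}. Rewrite as E → β E' and E' → α E' | ε.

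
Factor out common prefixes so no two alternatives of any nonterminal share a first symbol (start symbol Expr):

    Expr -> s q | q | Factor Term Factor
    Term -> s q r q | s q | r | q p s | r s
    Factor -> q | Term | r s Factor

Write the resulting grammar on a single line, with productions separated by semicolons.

Expr -> s q | q | Factor Term Factor; Term -> q p s | s q Term1 | r Term2; Factor -> q | Term | r s Factor; Term1 -> r q | ε; Term2 -> ε | s

Term has alternatives sharing prefix 's q': factor to Term → s q Term1 with Term1 → r q | ε.
Term has alternatives sharing prefix 'r': factor to Term → r Term2 with Term2 → ε | s.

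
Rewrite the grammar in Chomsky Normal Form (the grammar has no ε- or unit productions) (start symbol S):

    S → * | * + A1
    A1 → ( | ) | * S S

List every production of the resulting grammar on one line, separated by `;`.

Introduce a nonterminal for each terminal appearing in a rule of length ≥ 2: X1 → *, X2 → +.
Binarize each right-hand side of length ≥ 3 by chaining fresh nonterminals (Y1, Y2, …): affected rules were S → X1 X2 A1; A1 → X1 S S.

S → * | X1 Y1; A1 → ( | ) | X1 Y2; X1 → *; X2 → +; Y1 → X2 A1; Y2 → S S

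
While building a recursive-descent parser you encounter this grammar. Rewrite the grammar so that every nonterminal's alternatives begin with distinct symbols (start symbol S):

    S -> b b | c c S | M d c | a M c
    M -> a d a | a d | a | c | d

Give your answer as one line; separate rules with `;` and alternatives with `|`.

M has alternatives sharing prefix 'a': factor to M → a M' with M' → d a | d | ε.
M' has alternatives sharing prefix 'd': factor to M' → d M'' with M'' → a | ε.

S -> b b | c c S | M d c | a M c; M -> c | d | a M'; M' -> ε | d M''; M'' -> a | ε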